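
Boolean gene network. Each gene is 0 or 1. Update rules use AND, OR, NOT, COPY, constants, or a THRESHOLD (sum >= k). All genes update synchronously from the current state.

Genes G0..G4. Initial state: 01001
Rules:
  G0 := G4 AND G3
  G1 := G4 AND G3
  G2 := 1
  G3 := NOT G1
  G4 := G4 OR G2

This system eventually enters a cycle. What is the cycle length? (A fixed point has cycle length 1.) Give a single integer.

Answer: 4

Derivation:
Step 0: 01001
Step 1: G0=G4&G3=1&0=0 G1=G4&G3=1&0=0 G2=1(const) G3=NOT G1=NOT 1=0 G4=G4|G2=1|0=1 -> 00101
Step 2: G0=G4&G3=1&0=0 G1=G4&G3=1&0=0 G2=1(const) G3=NOT G1=NOT 0=1 G4=G4|G2=1|1=1 -> 00111
Step 3: G0=G4&G3=1&1=1 G1=G4&G3=1&1=1 G2=1(const) G3=NOT G1=NOT 0=1 G4=G4|G2=1|1=1 -> 11111
Step 4: G0=G4&G3=1&1=1 G1=G4&G3=1&1=1 G2=1(const) G3=NOT G1=NOT 1=0 G4=G4|G2=1|1=1 -> 11101
Step 5: G0=G4&G3=1&0=0 G1=G4&G3=1&0=0 G2=1(const) G3=NOT G1=NOT 1=0 G4=G4|G2=1|1=1 -> 00101
State from step 5 equals state from step 1 -> cycle length 4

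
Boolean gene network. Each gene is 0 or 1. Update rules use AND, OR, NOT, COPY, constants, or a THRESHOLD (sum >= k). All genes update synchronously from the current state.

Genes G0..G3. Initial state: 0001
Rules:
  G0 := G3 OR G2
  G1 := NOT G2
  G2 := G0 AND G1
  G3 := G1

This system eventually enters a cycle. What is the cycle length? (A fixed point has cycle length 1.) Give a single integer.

Answer: 3

Derivation:
Step 0: 0001
Step 1: G0=G3|G2=1|0=1 G1=NOT G2=NOT 0=1 G2=G0&G1=0&0=0 G3=G1=0 -> 1100
Step 2: G0=G3|G2=0|0=0 G1=NOT G2=NOT 0=1 G2=G0&G1=1&1=1 G3=G1=1 -> 0111
Step 3: G0=G3|G2=1|1=1 G1=NOT G2=NOT 1=0 G2=G0&G1=0&1=0 G3=G1=1 -> 1001
Step 4: G0=G3|G2=1|0=1 G1=NOT G2=NOT 0=1 G2=G0&G1=1&0=0 G3=G1=0 -> 1100
State from step 4 equals state from step 1 -> cycle length 3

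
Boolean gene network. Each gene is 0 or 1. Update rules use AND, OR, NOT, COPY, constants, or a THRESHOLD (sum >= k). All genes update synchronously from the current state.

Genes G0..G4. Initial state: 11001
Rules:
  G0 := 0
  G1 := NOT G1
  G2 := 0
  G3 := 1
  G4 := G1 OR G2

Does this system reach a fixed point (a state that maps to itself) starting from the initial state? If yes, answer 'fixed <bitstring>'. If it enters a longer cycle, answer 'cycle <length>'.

Step 0: 11001
Step 1: G0=0(const) G1=NOT G1=NOT 1=0 G2=0(const) G3=1(const) G4=G1|G2=1|0=1 -> 00011
Step 2: G0=0(const) G1=NOT G1=NOT 0=1 G2=0(const) G3=1(const) G4=G1|G2=0|0=0 -> 01010
Step 3: G0=0(const) G1=NOT G1=NOT 1=0 G2=0(const) G3=1(const) G4=G1|G2=1|0=1 -> 00011
Cycle of length 2 starting at step 1 -> no fixed point

Answer: cycle 2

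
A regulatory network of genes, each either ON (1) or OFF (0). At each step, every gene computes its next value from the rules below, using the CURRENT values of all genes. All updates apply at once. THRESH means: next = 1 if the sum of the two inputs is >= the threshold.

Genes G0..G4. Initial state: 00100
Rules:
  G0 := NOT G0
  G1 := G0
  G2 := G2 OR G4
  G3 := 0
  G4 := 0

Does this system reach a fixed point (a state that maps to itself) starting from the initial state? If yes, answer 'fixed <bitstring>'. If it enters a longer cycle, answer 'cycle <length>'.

Step 0: 00100
Step 1: G0=NOT G0=NOT 0=1 G1=G0=0 G2=G2|G4=1|0=1 G3=0(const) G4=0(const) -> 10100
Step 2: G0=NOT G0=NOT 1=0 G1=G0=1 G2=G2|G4=1|0=1 G3=0(const) G4=0(const) -> 01100
Step 3: G0=NOT G0=NOT 0=1 G1=G0=0 G2=G2|G4=1|0=1 G3=0(const) G4=0(const) -> 10100
Cycle of length 2 starting at step 1 -> no fixed point

Answer: cycle 2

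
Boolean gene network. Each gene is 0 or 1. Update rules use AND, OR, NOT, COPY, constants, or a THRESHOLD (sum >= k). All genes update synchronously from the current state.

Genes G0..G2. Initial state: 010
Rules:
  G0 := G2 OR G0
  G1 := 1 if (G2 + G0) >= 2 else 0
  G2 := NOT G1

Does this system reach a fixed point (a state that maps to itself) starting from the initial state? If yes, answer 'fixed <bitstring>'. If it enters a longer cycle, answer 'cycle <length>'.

Step 0: 010
Step 1: G0=G2|G0=0|0=0 G1=(0+0>=2)=0 G2=NOT G1=NOT 1=0 -> 000
Step 2: G0=G2|G0=0|0=0 G1=(0+0>=2)=0 G2=NOT G1=NOT 0=1 -> 001
Step 3: G0=G2|G0=1|0=1 G1=(1+0>=2)=0 G2=NOT G1=NOT 0=1 -> 101
Step 4: G0=G2|G0=1|1=1 G1=(1+1>=2)=1 G2=NOT G1=NOT 0=1 -> 111
Step 5: G0=G2|G0=1|1=1 G1=(1+1>=2)=1 G2=NOT G1=NOT 1=0 -> 110
Step 6: G0=G2|G0=0|1=1 G1=(0+1>=2)=0 G2=NOT G1=NOT 1=0 -> 100
Step 7: G0=G2|G0=0|1=1 G1=(0+1>=2)=0 G2=NOT G1=NOT 0=1 -> 101
Cycle of length 4 starting at step 3 -> no fixed point

Answer: cycle 4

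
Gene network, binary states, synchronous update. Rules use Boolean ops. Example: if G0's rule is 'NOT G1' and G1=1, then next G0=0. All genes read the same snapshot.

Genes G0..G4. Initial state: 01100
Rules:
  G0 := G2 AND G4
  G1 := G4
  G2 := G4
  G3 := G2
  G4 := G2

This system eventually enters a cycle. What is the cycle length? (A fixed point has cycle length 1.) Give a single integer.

Step 0: 01100
Step 1: G0=G2&G4=1&0=0 G1=G4=0 G2=G4=0 G3=G2=1 G4=G2=1 -> 00011
Step 2: G0=G2&G4=0&1=0 G1=G4=1 G2=G4=1 G3=G2=0 G4=G2=0 -> 01100
State from step 2 equals state from step 0 -> cycle length 2

Answer: 2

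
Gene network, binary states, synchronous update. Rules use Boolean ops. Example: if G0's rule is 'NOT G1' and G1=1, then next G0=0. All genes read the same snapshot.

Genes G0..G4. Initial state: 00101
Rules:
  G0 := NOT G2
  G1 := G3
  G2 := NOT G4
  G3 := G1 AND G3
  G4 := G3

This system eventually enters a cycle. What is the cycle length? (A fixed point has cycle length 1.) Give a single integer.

Answer: 1

Derivation:
Step 0: 00101
Step 1: G0=NOT G2=NOT 1=0 G1=G3=0 G2=NOT G4=NOT 1=0 G3=G1&G3=0&0=0 G4=G3=0 -> 00000
Step 2: G0=NOT G2=NOT 0=1 G1=G3=0 G2=NOT G4=NOT 0=1 G3=G1&G3=0&0=0 G4=G3=0 -> 10100
Step 3: G0=NOT G2=NOT 1=0 G1=G3=0 G2=NOT G4=NOT 0=1 G3=G1&G3=0&0=0 G4=G3=0 -> 00100
Step 4: G0=NOT G2=NOT 1=0 G1=G3=0 G2=NOT G4=NOT 0=1 G3=G1&G3=0&0=0 G4=G3=0 -> 00100
State from step 4 equals state from step 3 -> cycle length 1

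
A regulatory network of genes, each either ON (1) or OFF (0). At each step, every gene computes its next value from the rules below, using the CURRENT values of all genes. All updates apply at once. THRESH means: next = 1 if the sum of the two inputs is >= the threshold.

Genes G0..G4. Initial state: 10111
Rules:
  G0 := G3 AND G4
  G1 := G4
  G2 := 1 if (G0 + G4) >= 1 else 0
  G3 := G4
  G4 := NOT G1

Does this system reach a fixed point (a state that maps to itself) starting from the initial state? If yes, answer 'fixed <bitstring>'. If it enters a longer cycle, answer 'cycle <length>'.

Step 0: 10111
Step 1: G0=G3&G4=1&1=1 G1=G4=1 G2=(1+1>=1)=1 G3=G4=1 G4=NOT G1=NOT 0=1 -> 11111
Step 2: G0=G3&G4=1&1=1 G1=G4=1 G2=(1+1>=1)=1 G3=G4=1 G4=NOT G1=NOT 1=0 -> 11110
Step 3: G0=G3&G4=1&0=0 G1=G4=0 G2=(1+0>=1)=1 G3=G4=0 G4=NOT G1=NOT 1=0 -> 00100
Step 4: G0=G3&G4=0&0=0 G1=G4=0 G2=(0+0>=1)=0 G3=G4=0 G4=NOT G1=NOT 0=1 -> 00001
Step 5: G0=G3&G4=0&1=0 G1=G4=1 G2=(0+1>=1)=1 G3=G4=1 G4=NOT G1=NOT 0=1 -> 01111
Step 6: G0=G3&G4=1&1=1 G1=G4=1 G2=(0+1>=1)=1 G3=G4=1 G4=NOT G1=NOT 1=0 -> 11110
Cycle of length 4 starting at step 2 -> no fixed point

Answer: cycle 4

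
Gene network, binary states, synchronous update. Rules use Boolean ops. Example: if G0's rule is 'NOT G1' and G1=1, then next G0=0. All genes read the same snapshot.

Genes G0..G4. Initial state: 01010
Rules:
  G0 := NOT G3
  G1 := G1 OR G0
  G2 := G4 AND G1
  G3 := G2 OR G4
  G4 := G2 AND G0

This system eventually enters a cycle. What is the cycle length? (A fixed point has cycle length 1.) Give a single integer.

Step 0: 01010
Step 1: G0=NOT G3=NOT 1=0 G1=G1|G0=1|0=1 G2=G4&G1=0&1=0 G3=G2|G4=0|0=0 G4=G2&G0=0&0=0 -> 01000
Step 2: G0=NOT G3=NOT 0=1 G1=G1|G0=1|0=1 G2=G4&G1=0&1=0 G3=G2|G4=0|0=0 G4=G2&G0=0&0=0 -> 11000
Step 3: G0=NOT G3=NOT 0=1 G1=G1|G0=1|1=1 G2=G4&G1=0&1=0 G3=G2|G4=0|0=0 G4=G2&G0=0&1=0 -> 11000
State from step 3 equals state from step 2 -> cycle length 1

Answer: 1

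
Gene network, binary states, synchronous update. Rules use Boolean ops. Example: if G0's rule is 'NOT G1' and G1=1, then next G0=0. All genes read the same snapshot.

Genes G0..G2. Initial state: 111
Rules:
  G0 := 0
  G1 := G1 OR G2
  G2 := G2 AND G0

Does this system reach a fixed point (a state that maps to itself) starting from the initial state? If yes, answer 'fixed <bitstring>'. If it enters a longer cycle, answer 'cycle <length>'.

Answer: fixed 010

Derivation:
Step 0: 111
Step 1: G0=0(const) G1=G1|G2=1|1=1 G2=G2&G0=1&1=1 -> 011
Step 2: G0=0(const) G1=G1|G2=1|1=1 G2=G2&G0=1&0=0 -> 010
Step 3: G0=0(const) G1=G1|G2=1|0=1 G2=G2&G0=0&0=0 -> 010
Fixed point reached at step 2: 010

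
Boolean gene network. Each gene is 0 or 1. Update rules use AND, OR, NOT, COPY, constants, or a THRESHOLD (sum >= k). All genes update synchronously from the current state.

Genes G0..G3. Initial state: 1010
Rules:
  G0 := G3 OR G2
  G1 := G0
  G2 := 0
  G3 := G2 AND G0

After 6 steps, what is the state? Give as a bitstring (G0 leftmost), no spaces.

Step 1: G0=G3|G2=0|1=1 G1=G0=1 G2=0(const) G3=G2&G0=1&1=1 -> 1101
Step 2: G0=G3|G2=1|0=1 G1=G0=1 G2=0(const) G3=G2&G0=0&1=0 -> 1100
Step 3: G0=G3|G2=0|0=0 G1=G0=1 G2=0(const) G3=G2&G0=0&1=0 -> 0100
Step 4: G0=G3|G2=0|0=0 G1=G0=0 G2=0(const) G3=G2&G0=0&0=0 -> 0000
Step 5: G0=G3|G2=0|0=0 G1=G0=0 G2=0(const) G3=G2&G0=0&0=0 -> 0000
Step 6: G0=G3|G2=0|0=0 G1=G0=0 G2=0(const) G3=G2&G0=0&0=0 -> 0000

0000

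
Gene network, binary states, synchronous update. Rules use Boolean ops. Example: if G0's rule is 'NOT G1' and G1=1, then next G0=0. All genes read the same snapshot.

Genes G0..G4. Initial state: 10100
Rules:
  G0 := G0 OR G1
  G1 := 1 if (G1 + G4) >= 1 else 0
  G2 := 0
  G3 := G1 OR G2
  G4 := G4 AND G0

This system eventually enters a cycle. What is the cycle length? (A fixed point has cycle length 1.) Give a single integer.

Step 0: 10100
Step 1: G0=G0|G1=1|0=1 G1=(0+0>=1)=0 G2=0(const) G3=G1|G2=0|1=1 G4=G4&G0=0&1=0 -> 10010
Step 2: G0=G0|G1=1|0=1 G1=(0+0>=1)=0 G2=0(const) G3=G1|G2=0|0=0 G4=G4&G0=0&1=0 -> 10000
Step 3: G0=G0|G1=1|0=1 G1=(0+0>=1)=0 G2=0(const) G3=G1|G2=0|0=0 G4=G4&G0=0&1=0 -> 10000
State from step 3 equals state from step 2 -> cycle length 1

Answer: 1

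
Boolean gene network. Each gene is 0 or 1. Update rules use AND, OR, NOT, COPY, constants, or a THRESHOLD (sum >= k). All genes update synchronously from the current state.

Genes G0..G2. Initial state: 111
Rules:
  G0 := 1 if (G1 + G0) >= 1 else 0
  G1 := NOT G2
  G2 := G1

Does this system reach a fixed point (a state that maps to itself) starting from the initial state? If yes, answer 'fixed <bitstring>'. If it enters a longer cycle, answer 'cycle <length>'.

Answer: cycle 4

Derivation:
Step 0: 111
Step 1: G0=(1+1>=1)=1 G1=NOT G2=NOT 1=0 G2=G1=1 -> 101
Step 2: G0=(0+1>=1)=1 G1=NOT G2=NOT 1=0 G2=G1=0 -> 100
Step 3: G0=(0+1>=1)=1 G1=NOT G2=NOT 0=1 G2=G1=0 -> 110
Step 4: G0=(1+1>=1)=1 G1=NOT G2=NOT 0=1 G2=G1=1 -> 111
Cycle of length 4 starting at step 0 -> no fixed point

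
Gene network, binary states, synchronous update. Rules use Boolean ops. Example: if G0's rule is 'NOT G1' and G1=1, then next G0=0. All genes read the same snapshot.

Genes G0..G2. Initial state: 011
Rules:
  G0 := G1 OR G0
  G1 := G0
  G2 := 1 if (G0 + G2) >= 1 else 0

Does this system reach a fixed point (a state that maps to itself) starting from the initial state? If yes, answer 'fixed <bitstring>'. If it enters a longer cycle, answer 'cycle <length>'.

Answer: fixed 111

Derivation:
Step 0: 011
Step 1: G0=G1|G0=1|0=1 G1=G0=0 G2=(0+1>=1)=1 -> 101
Step 2: G0=G1|G0=0|1=1 G1=G0=1 G2=(1+1>=1)=1 -> 111
Step 3: G0=G1|G0=1|1=1 G1=G0=1 G2=(1+1>=1)=1 -> 111
Fixed point reached at step 2: 111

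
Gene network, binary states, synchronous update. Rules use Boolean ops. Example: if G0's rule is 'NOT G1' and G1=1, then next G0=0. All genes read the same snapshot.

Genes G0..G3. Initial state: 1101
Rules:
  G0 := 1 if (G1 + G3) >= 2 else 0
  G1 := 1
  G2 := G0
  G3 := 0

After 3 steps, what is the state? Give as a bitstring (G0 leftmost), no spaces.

Step 1: G0=(1+1>=2)=1 G1=1(const) G2=G0=1 G3=0(const) -> 1110
Step 2: G0=(1+0>=2)=0 G1=1(const) G2=G0=1 G3=0(const) -> 0110
Step 3: G0=(1+0>=2)=0 G1=1(const) G2=G0=0 G3=0(const) -> 0100

0100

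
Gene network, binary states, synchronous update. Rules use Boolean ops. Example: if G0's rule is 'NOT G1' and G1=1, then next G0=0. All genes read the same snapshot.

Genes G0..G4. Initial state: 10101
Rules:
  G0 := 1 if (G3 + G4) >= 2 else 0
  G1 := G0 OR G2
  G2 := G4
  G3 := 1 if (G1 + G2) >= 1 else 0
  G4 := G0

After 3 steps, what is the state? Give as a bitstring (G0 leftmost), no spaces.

Step 1: G0=(0+1>=2)=0 G1=G0|G2=1|1=1 G2=G4=1 G3=(0+1>=1)=1 G4=G0=1 -> 01111
Step 2: G0=(1+1>=2)=1 G1=G0|G2=0|1=1 G2=G4=1 G3=(1+1>=1)=1 G4=G0=0 -> 11110
Step 3: G0=(1+0>=2)=0 G1=G0|G2=1|1=1 G2=G4=0 G3=(1+1>=1)=1 G4=G0=1 -> 01011

01011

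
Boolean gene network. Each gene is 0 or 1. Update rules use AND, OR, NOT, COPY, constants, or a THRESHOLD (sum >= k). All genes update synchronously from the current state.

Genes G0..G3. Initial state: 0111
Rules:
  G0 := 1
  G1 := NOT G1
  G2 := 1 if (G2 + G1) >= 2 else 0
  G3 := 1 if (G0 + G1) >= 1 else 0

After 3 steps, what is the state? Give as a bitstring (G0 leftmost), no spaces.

Step 1: G0=1(const) G1=NOT G1=NOT 1=0 G2=(1+1>=2)=1 G3=(0+1>=1)=1 -> 1011
Step 2: G0=1(const) G1=NOT G1=NOT 0=1 G2=(1+0>=2)=0 G3=(1+0>=1)=1 -> 1101
Step 3: G0=1(const) G1=NOT G1=NOT 1=0 G2=(0+1>=2)=0 G3=(1+1>=1)=1 -> 1001

1001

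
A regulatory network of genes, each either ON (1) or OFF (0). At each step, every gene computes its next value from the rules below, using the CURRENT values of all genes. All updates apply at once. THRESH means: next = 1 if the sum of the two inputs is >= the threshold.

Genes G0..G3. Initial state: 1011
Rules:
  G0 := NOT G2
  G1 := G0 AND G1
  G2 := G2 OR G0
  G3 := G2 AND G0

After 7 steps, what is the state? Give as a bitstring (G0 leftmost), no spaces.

Step 1: G0=NOT G2=NOT 1=0 G1=G0&G1=1&0=0 G2=G2|G0=1|1=1 G3=G2&G0=1&1=1 -> 0011
Step 2: G0=NOT G2=NOT 1=0 G1=G0&G1=0&0=0 G2=G2|G0=1|0=1 G3=G2&G0=1&0=0 -> 0010
Step 3: G0=NOT G2=NOT 1=0 G1=G0&G1=0&0=0 G2=G2|G0=1|0=1 G3=G2&G0=1&0=0 -> 0010
Step 4: G0=NOT G2=NOT 1=0 G1=G0&G1=0&0=0 G2=G2|G0=1|0=1 G3=G2&G0=1&0=0 -> 0010
Step 5: G0=NOT G2=NOT 1=0 G1=G0&G1=0&0=0 G2=G2|G0=1|0=1 G3=G2&G0=1&0=0 -> 0010
Step 6: G0=NOT G2=NOT 1=0 G1=G0&G1=0&0=0 G2=G2|G0=1|0=1 G3=G2&G0=1&0=0 -> 0010
Step 7: G0=NOT G2=NOT 1=0 G1=G0&G1=0&0=0 G2=G2|G0=1|0=1 G3=G2&G0=1&0=0 -> 0010

0010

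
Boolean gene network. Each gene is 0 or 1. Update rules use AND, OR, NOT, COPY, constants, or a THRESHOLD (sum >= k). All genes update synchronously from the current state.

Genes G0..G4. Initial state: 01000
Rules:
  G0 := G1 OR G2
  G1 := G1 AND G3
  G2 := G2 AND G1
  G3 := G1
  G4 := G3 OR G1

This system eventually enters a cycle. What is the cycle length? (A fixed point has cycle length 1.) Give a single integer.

Answer: 1

Derivation:
Step 0: 01000
Step 1: G0=G1|G2=1|0=1 G1=G1&G3=1&0=0 G2=G2&G1=0&1=0 G3=G1=1 G4=G3|G1=0|1=1 -> 10011
Step 2: G0=G1|G2=0|0=0 G1=G1&G3=0&1=0 G2=G2&G1=0&0=0 G3=G1=0 G4=G3|G1=1|0=1 -> 00001
Step 3: G0=G1|G2=0|0=0 G1=G1&G3=0&0=0 G2=G2&G1=0&0=0 G3=G1=0 G4=G3|G1=0|0=0 -> 00000
Step 4: G0=G1|G2=0|0=0 G1=G1&G3=0&0=0 G2=G2&G1=0&0=0 G3=G1=0 G4=G3|G1=0|0=0 -> 00000
State from step 4 equals state from step 3 -> cycle length 1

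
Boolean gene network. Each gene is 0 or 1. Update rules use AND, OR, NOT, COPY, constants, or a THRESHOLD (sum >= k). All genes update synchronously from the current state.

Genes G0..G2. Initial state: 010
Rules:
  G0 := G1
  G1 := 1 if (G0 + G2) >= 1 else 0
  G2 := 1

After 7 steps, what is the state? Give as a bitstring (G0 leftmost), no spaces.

Step 1: G0=G1=1 G1=(0+0>=1)=0 G2=1(const) -> 101
Step 2: G0=G1=0 G1=(1+1>=1)=1 G2=1(const) -> 011
Step 3: G0=G1=1 G1=(0+1>=1)=1 G2=1(const) -> 111
Step 4: G0=G1=1 G1=(1+1>=1)=1 G2=1(const) -> 111
Step 5: G0=G1=1 G1=(1+1>=1)=1 G2=1(const) -> 111
Step 6: G0=G1=1 G1=(1+1>=1)=1 G2=1(const) -> 111
Step 7: G0=G1=1 G1=(1+1>=1)=1 G2=1(const) -> 111

111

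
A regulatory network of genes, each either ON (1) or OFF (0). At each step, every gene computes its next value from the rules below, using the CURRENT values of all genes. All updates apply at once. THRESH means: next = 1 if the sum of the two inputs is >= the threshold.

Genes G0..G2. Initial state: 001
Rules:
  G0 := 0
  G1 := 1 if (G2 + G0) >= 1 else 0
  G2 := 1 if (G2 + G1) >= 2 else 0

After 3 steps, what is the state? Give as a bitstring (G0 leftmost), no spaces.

Step 1: G0=0(const) G1=(1+0>=1)=1 G2=(1+0>=2)=0 -> 010
Step 2: G0=0(const) G1=(0+0>=1)=0 G2=(0+1>=2)=0 -> 000
Step 3: G0=0(const) G1=(0+0>=1)=0 G2=(0+0>=2)=0 -> 000

000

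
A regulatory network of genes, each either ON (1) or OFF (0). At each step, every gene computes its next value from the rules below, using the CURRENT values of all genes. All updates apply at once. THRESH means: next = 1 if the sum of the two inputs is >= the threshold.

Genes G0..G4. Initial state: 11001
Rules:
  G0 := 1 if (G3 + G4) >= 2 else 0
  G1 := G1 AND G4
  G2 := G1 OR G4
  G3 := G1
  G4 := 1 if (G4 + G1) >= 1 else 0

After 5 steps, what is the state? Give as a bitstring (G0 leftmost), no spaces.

Step 1: G0=(0+1>=2)=0 G1=G1&G4=1&1=1 G2=G1|G4=1|1=1 G3=G1=1 G4=(1+1>=1)=1 -> 01111
Step 2: G0=(1+1>=2)=1 G1=G1&G4=1&1=1 G2=G1|G4=1|1=1 G3=G1=1 G4=(1+1>=1)=1 -> 11111
Step 3: G0=(1+1>=2)=1 G1=G1&G4=1&1=1 G2=G1|G4=1|1=1 G3=G1=1 G4=(1+1>=1)=1 -> 11111
Step 4: G0=(1+1>=2)=1 G1=G1&G4=1&1=1 G2=G1|G4=1|1=1 G3=G1=1 G4=(1+1>=1)=1 -> 11111
Step 5: G0=(1+1>=2)=1 G1=G1&G4=1&1=1 G2=G1|G4=1|1=1 G3=G1=1 G4=(1+1>=1)=1 -> 11111

11111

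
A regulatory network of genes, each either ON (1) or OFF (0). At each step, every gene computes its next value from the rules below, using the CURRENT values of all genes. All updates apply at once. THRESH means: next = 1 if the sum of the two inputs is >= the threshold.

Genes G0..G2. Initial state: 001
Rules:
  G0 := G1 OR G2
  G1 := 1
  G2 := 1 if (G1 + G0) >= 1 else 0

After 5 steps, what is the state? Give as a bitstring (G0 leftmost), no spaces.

Step 1: G0=G1|G2=0|1=1 G1=1(const) G2=(0+0>=1)=0 -> 110
Step 2: G0=G1|G2=1|0=1 G1=1(const) G2=(1+1>=1)=1 -> 111
Step 3: G0=G1|G2=1|1=1 G1=1(const) G2=(1+1>=1)=1 -> 111
Step 4: G0=G1|G2=1|1=1 G1=1(const) G2=(1+1>=1)=1 -> 111
Step 5: G0=G1|G2=1|1=1 G1=1(const) G2=(1+1>=1)=1 -> 111

111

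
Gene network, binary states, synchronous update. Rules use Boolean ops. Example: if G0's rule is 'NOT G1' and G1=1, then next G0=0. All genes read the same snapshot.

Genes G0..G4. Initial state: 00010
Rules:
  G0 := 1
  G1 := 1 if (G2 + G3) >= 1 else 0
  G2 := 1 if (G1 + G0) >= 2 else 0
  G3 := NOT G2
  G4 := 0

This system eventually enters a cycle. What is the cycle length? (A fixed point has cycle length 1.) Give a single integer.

Step 0: 00010
Step 1: G0=1(const) G1=(0+1>=1)=1 G2=(0+0>=2)=0 G3=NOT G2=NOT 0=1 G4=0(const) -> 11010
Step 2: G0=1(const) G1=(0+1>=1)=1 G2=(1+1>=2)=1 G3=NOT G2=NOT 0=1 G4=0(const) -> 11110
Step 3: G0=1(const) G1=(1+1>=1)=1 G2=(1+1>=2)=1 G3=NOT G2=NOT 1=0 G4=0(const) -> 11100
Step 4: G0=1(const) G1=(1+0>=1)=1 G2=(1+1>=2)=1 G3=NOT G2=NOT 1=0 G4=0(const) -> 11100
State from step 4 equals state from step 3 -> cycle length 1

Answer: 1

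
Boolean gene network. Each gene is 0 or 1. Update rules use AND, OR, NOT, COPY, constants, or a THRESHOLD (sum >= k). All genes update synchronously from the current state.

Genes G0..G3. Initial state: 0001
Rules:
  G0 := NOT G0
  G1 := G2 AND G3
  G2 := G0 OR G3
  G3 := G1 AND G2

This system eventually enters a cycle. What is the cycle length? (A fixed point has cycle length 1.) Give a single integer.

Step 0: 0001
Step 1: G0=NOT G0=NOT 0=1 G1=G2&G3=0&1=0 G2=G0|G3=0|1=1 G3=G1&G2=0&0=0 -> 1010
Step 2: G0=NOT G0=NOT 1=0 G1=G2&G3=1&0=0 G2=G0|G3=1|0=1 G3=G1&G2=0&1=0 -> 0010
Step 3: G0=NOT G0=NOT 0=1 G1=G2&G3=1&0=0 G2=G0|G3=0|0=0 G3=G1&G2=0&1=0 -> 1000
Step 4: G0=NOT G0=NOT 1=0 G1=G2&G3=0&0=0 G2=G0|G3=1|0=1 G3=G1&G2=0&0=0 -> 0010
State from step 4 equals state from step 2 -> cycle length 2

Answer: 2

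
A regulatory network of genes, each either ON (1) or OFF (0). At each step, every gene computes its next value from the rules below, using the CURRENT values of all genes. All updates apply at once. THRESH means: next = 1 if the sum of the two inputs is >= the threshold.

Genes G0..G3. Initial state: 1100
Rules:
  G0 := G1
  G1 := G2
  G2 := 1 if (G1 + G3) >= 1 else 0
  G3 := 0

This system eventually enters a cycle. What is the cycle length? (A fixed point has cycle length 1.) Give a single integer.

Answer: 2

Derivation:
Step 0: 1100
Step 1: G0=G1=1 G1=G2=0 G2=(1+0>=1)=1 G3=0(const) -> 1010
Step 2: G0=G1=0 G1=G2=1 G2=(0+0>=1)=0 G3=0(const) -> 0100
Step 3: G0=G1=1 G1=G2=0 G2=(1+0>=1)=1 G3=0(const) -> 1010
State from step 3 equals state from step 1 -> cycle length 2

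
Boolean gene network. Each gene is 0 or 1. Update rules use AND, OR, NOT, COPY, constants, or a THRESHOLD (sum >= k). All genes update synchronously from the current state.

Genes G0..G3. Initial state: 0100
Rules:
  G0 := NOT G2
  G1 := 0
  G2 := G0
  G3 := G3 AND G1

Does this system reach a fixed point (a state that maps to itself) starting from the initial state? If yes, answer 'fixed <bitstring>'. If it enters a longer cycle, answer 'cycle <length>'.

Answer: cycle 4

Derivation:
Step 0: 0100
Step 1: G0=NOT G2=NOT 0=1 G1=0(const) G2=G0=0 G3=G3&G1=0&1=0 -> 1000
Step 2: G0=NOT G2=NOT 0=1 G1=0(const) G2=G0=1 G3=G3&G1=0&0=0 -> 1010
Step 3: G0=NOT G2=NOT 1=0 G1=0(const) G2=G0=1 G3=G3&G1=0&0=0 -> 0010
Step 4: G0=NOT G2=NOT 1=0 G1=0(const) G2=G0=0 G3=G3&G1=0&0=0 -> 0000
Step 5: G0=NOT G2=NOT 0=1 G1=0(const) G2=G0=0 G3=G3&G1=0&0=0 -> 1000
Cycle of length 4 starting at step 1 -> no fixed point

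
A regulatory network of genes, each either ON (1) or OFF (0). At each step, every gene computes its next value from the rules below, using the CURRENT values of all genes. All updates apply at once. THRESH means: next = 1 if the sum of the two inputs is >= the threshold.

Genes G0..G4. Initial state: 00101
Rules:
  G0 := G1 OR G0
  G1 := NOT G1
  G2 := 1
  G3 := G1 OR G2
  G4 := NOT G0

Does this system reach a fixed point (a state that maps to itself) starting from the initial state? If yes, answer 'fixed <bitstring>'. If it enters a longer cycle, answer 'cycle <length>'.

Answer: cycle 2

Derivation:
Step 0: 00101
Step 1: G0=G1|G0=0|0=0 G1=NOT G1=NOT 0=1 G2=1(const) G3=G1|G2=0|1=1 G4=NOT G0=NOT 0=1 -> 01111
Step 2: G0=G1|G0=1|0=1 G1=NOT G1=NOT 1=0 G2=1(const) G3=G1|G2=1|1=1 G4=NOT G0=NOT 0=1 -> 10111
Step 3: G0=G1|G0=0|1=1 G1=NOT G1=NOT 0=1 G2=1(const) G3=G1|G2=0|1=1 G4=NOT G0=NOT 1=0 -> 11110
Step 4: G0=G1|G0=1|1=1 G1=NOT G1=NOT 1=0 G2=1(const) G3=G1|G2=1|1=1 G4=NOT G0=NOT 1=0 -> 10110
Step 5: G0=G1|G0=0|1=1 G1=NOT G1=NOT 0=1 G2=1(const) G3=G1|G2=0|1=1 G4=NOT G0=NOT 1=0 -> 11110
Cycle of length 2 starting at step 3 -> no fixed point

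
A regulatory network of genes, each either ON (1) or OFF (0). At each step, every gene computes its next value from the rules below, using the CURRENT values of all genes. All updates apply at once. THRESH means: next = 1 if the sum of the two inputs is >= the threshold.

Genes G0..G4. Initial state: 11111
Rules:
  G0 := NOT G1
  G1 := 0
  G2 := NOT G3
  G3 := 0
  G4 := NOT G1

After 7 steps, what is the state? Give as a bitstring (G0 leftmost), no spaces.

Step 1: G0=NOT G1=NOT 1=0 G1=0(const) G2=NOT G3=NOT 1=0 G3=0(const) G4=NOT G1=NOT 1=0 -> 00000
Step 2: G0=NOT G1=NOT 0=1 G1=0(const) G2=NOT G3=NOT 0=1 G3=0(const) G4=NOT G1=NOT 0=1 -> 10101
Step 3: G0=NOT G1=NOT 0=1 G1=0(const) G2=NOT G3=NOT 0=1 G3=0(const) G4=NOT G1=NOT 0=1 -> 10101
Step 4: G0=NOT G1=NOT 0=1 G1=0(const) G2=NOT G3=NOT 0=1 G3=0(const) G4=NOT G1=NOT 0=1 -> 10101
Step 5: G0=NOT G1=NOT 0=1 G1=0(const) G2=NOT G3=NOT 0=1 G3=0(const) G4=NOT G1=NOT 0=1 -> 10101
Step 6: G0=NOT G1=NOT 0=1 G1=0(const) G2=NOT G3=NOT 0=1 G3=0(const) G4=NOT G1=NOT 0=1 -> 10101
Step 7: G0=NOT G1=NOT 0=1 G1=0(const) G2=NOT G3=NOT 0=1 G3=0(const) G4=NOT G1=NOT 0=1 -> 10101

10101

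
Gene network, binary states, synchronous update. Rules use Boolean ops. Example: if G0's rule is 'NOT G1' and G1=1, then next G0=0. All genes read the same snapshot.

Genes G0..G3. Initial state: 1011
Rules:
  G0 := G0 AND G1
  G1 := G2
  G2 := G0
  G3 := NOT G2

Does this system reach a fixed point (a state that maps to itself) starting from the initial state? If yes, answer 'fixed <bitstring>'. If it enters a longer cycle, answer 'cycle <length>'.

Answer: fixed 0001

Derivation:
Step 0: 1011
Step 1: G0=G0&G1=1&0=0 G1=G2=1 G2=G0=1 G3=NOT G2=NOT 1=0 -> 0110
Step 2: G0=G0&G1=0&1=0 G1=G2=1 G2=G0=0 G3=NOT G2=NOT 1=0 -> 0100
Step 3: G0=G0&G1=0&1=0 G1=G2=0 G2=G0=0 G3=NOT G2=NOT 0=1 -> 0001
Step 4: G0=G0&G1=0&0=0 G1=G2=0 G2=G0=0 G3=NOT G2=NOT 0=1 -> 0001
Fixed point reached at step 3: 0001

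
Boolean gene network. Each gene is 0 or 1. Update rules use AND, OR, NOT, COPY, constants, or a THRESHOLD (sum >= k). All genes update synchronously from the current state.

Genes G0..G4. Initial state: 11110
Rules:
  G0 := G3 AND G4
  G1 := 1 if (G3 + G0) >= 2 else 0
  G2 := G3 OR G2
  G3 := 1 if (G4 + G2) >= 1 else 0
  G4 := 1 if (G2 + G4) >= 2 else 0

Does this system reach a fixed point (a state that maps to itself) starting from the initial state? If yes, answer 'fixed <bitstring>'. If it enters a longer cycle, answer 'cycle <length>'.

Step 0: 11110
Step 1: G0=G3&G4=1&0=0 G1=(1+1>=2)=1 G2=G3|G2=1|1=1 G3=(0+1>=1)=1 G4=(1+0>=2)=0 -> 01110
Step 2: G0=G3&G4=1&0=0 G1=(1+0>=2)=0 G2=G3|G2=1|1=1 G3=(0+1>=1)=1 G4=(1+0>=2)=0 -> 00110
Step 3: G0=G3&G4=1&0=0 G1=(1+0>=2)=0 G2=G3|G2=1|1=1 G3=(0+1>=1)=1 G4=(1+0>=2)=0 -> 00110
Fixed point reached at step 2: 00110

Answer: fixed 00110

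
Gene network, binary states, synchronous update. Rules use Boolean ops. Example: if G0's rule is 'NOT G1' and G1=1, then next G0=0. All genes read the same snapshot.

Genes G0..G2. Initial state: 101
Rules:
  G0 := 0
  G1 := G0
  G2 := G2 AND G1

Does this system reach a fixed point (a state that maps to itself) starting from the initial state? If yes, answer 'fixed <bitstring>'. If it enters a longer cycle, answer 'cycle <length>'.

Step 0: 101
Step 1: G0=0(const) G1=G0=1 G2=G2&G1=1&0=0 -> 010
Step 2: G0=0(const) G1=G0=0 G2=G2&G1=0&1=0 -> 000
Step 3: G0=0(const) G1=G0=0 G2=G2&G1=0&0=0 -> 000
Fixed point reached at step 2: 000

Answer: fixed 000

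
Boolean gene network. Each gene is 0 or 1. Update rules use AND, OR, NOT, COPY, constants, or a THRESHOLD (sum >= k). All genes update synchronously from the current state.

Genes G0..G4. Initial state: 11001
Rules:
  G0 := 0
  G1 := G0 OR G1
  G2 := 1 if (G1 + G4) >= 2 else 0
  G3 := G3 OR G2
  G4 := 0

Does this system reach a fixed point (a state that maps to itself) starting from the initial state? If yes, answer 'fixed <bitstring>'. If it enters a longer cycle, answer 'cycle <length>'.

Step 0: 11001
Step 1: G0=0(const) G1=G0|G1=1|1=1 G2=(1+1>=2)=1 G3=G3|G2=0|0=0 G4=0(const) -> 01100
Step 2: G0=0(const) G1=G0|G1=0|1=1 G2=(1+0>=2)=0 G3=G3|G2=0|1=1 G4=0(const) -> 01010
Step 3: G0=0(const) G1=G0|G1=0|1=1 G2=(1+0>=2)=0 G3=G3|G2=1|0=1 G4=0(const) -> 01010
Fixed point reached at step 2: 01010

Answer: fixed 01010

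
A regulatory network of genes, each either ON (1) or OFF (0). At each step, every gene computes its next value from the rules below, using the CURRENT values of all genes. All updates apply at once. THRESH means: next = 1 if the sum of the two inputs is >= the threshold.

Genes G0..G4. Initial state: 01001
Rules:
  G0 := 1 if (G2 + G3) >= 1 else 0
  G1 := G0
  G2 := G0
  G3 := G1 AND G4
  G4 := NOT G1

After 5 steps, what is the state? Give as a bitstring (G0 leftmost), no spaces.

Step 1: G0=(0+0>=1)=0 G1=G0=0 G2=G0=0 G3=G1&G4=1&1=1 G4=NOT G1=NOT 1=0 -> 00010
Step 2: G0=(0+1>=1)=1 G1=G0=0 G2=G0=0 G3=G1&G4=0&0=0 G4=NOT G1=NOT 0=1 -> 10001
Step 3: G0=(0+0>=1)=0 G1=G0=1 G2=G0=1 G3=G1&G4=0&1=0 G4=NOT G1=NOT 0=1 -> 01101
Step 4: G0=(1+0>=1)=1 G1=G0=0 G2=G0=0 G3=G1&G4=1&1=1 G4=NOT G1=NOT 1=0 -> 10010
Step 5: G0=(0+1>=1)=1 G1=G0=1 G2=G0=1 G3=G1&G4=0&0=0 G4=NOT G1=NOT 0=1 -> 11101

11101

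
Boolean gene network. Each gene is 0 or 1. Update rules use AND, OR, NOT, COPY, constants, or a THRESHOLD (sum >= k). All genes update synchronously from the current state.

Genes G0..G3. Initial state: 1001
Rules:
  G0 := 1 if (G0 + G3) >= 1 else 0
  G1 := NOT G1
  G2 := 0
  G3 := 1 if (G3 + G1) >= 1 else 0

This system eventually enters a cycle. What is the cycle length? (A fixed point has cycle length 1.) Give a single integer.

Step 0: 1001
Step 1: G0=(1+1>=1)=1 G1=NOT G1=NOT 0=1 G2=0(const) G3=(1+0>=1)=1 -> 1101
Step 2: G0=(1+1>=1)=1 G1=NOT G1=NOT 1=0 G2=0(const) G3=(1+1>=1)=1 -> 1001
State from step 2 equals state from step 0 -> cycle length 2

Answer: 2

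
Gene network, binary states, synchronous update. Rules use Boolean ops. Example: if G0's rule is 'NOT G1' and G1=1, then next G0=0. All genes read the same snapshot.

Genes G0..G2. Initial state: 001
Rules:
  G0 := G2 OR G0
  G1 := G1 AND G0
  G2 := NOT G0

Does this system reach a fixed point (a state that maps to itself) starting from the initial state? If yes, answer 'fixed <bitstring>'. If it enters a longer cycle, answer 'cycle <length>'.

Answer: fixed 100

Derivation:
Step 0: 001
Step 1: G0=G2|G0=1|0=1 G1=G1&G0=0&0=0 G2=NOT G0=NOT 0=1 -> 101
Step 2: G0=G2|G0=1|1=1 G1=G1&G0=0&1=0 G2=NOT G0=NOT 1=0 -> 100
Step 3: G0=G2|G0=0|1=1 G1=G1&G0=0&1=0 G2=NOT G0=NOT 1=0 -> 100
Fixed point reached at step 2: 100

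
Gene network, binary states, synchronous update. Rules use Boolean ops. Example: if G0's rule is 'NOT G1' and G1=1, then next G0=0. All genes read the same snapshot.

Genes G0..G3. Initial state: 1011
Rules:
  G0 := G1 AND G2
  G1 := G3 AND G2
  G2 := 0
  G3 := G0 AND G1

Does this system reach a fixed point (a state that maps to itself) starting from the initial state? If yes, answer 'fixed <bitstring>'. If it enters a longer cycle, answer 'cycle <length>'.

Step 0: 1011
Step 1: G0=G1&G2=0&1=0 G1=G3&G2=1&1=1 G2=0(const) G3=G0&G1=1&0=0 -> 0100
Step 2: G0=G1&G2=1&0=0 G1=G3&G2=0&0=0 G2=0(const) G3=G0&G1=0&1=0 -> 0000
Step 3: G0=G1&G2=0&0=0 G1=G3&G2=0&0=0 G2=0(const) G3=G0&G1=0&0=0 -> 0000
Fixed point reached at step 2: 0000

Answer: fixed 0000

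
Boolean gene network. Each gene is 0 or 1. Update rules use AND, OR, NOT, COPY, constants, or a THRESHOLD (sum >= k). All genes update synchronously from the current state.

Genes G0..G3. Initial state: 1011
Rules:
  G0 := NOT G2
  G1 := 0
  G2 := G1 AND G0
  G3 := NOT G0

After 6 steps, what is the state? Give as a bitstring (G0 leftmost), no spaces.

Step 1: G0=NOT G2=NOT 1=0 G1=0(const) G2=G1&G0=0&1=0 G3=NOT G0=NOT 1=0 -> 0000
Step 2: G0=NOT G2=NOT 0=1 G1=0(const) G2=G1&G0=0&0=0 G3=NOT G0=NOT 0=1 -> 1001
Step 3: G0=NOT G2=NOT 0=1 G1=0(const) G2=G1&G0=0&1=0 G3=NOT G0=NOT 1=0 -> 1000
Step 4: G0=NOT G2=NOT 0=1 G1=0(const) G2=G1&G0=0&1=0 G3=NOT G0=NOT 1=0 -> 1000
Step 5: G0=NOT G2=NOT 0=1 G1=0(const) G2=G1&G0=0&1=0 G3=NOT G0=NOT 1=0 -> 1000
Step 6: G0=NOT G2=NOT 0=1 G1=0(const) G2=G1&G0=0&1=0 G3=NOT G0=NOT 1=0 -> 1000

1000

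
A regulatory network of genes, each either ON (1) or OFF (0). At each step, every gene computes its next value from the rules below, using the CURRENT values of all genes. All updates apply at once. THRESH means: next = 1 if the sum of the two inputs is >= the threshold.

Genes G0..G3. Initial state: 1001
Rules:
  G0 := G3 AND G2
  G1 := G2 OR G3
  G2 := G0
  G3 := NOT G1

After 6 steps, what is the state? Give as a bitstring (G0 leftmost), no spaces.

Step 1: G0=G3&G2=1&0=0 G1=G2|G3=0|1=1 G2=G0=1 G3=NOT G1=NOT 0=1 -> 0111
Step 2: G0=G3&G2=1&1=1 G1=G2|G3=1|1=1 G2=G0=0 G3=NOT G1=NOT 1=0 -> 1100
Step 3: G0=G3&G2=0&0=0 G1=G2|G3=0|0=0 G2=G0=1 G3=NOT G1=NOT 1=0 -> 0010
Step 4: G0=G3&G2=0&1=0 G1=G2|G3=1|0=1 G2=G0=0 G3=NOT G1=NOT 0=1 -> 0101
Step 5: G0=G3&G2=1&0=0 G1=G2|G3=0|1=1 G2=G0=0 G3=NOT G1=NOT 1=0 -> 0100
Step 6: G0=G3&G2=0&0=0 G1=G2|G3=0|0=0 G2=G0=0 G3=NOT G1=NOT 1=0 -> 0000

0000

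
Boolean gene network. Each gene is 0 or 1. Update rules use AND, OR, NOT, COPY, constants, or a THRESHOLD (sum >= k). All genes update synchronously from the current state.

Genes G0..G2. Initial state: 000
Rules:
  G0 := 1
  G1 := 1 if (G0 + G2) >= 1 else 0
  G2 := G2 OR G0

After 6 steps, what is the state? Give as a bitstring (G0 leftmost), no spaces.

Step 1: G0=1(const) G1=(0+0>=1)=0 G2=G2|G0=0|0=0 -> 100
Step 2: G0=1(const) G1=(1+0>=1)=1 G2=G2|G0=0|1=1 -> 111
Step 3: G0=1(const) G1=(1+1>=1)=1 G2=G2|G0=1|1=1 -> 111
Step 4: G0=1(const) G1=(1+1>=1)=1 G2=G2|G0=1|1=1 -> 111
Step 5: G0=1(const) G1=(1+1>=1)=1 G2=G2|G0=1|1=1 -> 111
Step 6: G0=1(const) G1=(1+1>=1)=1 G2=G2|G0=1|1=1 -> 111

111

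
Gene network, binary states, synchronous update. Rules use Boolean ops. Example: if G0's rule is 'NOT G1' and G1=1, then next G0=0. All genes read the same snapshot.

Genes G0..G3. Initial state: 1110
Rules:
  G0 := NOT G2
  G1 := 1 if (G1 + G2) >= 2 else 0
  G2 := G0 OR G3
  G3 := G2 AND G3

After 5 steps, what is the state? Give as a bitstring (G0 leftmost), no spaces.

Step 1: G0=NOT G2=NOT 1=0 G1=(1+1>=2)=1 G2=G0|G3=1|0=1 G3=G2&G3=1&0=0 -> 0110
Step 2: G0=NOT G2=NOT 1=0 G1=(1+1>=2)=1 G2=G0|G3=0|0=0 G3=G2&G3=1&0=0 -> 0100
Step 3: G0=NOT G2=NOT 0=1 G1=(1+0>=2)=0 G2=G0|G3=0|0=0 G3=G2&G3=0&0=0 -> 1000
Step 4: G0=NOT G2=NOT 0=1 G1=(0+0>=2)=0 G2=G0|G3=1|0=1 G3=G2&G3=0&0=0 -> 1010
Step 5: G0=NOT G2=NOT 1=0 G1=(0+1>=2)=0 G2=G0|G3=1|0=1 G3=G2&G3=1&0=0 -> 0010

0010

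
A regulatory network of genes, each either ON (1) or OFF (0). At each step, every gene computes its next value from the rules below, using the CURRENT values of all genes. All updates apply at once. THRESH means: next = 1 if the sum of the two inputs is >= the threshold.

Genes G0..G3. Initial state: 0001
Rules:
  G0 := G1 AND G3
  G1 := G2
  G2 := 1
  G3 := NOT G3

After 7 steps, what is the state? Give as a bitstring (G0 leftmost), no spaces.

Step 1: G0=G1&G3=0&1=0 G1=G2=0 G2=1(const) G3=NOT G3=NOT 1=0 -> 0010
Step 2: G0=G1&G3=0&0=0 G1=G2=1 G2=1(const) G3=NOT G3=NOT 0=1 -> 0111
Step 3: G0=G1&G3=1&1=1 G1=G2=1 G2=1(const) G3=NOT G3=NOT 1=0 -> 1110
Step 4: G0=G1&G3=1&0=0 G1=G2=1 G2=1(const) G3=NOT G3=NOT 0=1 -> 0111
Step 5: G0=G1&G3=1&1=1 G1=G2=1 G2=1(const) G3=NOT G3=NOT 1=0 -> 1110
Step 6: G0=G1&G3=1&0=0 G1=G2=1 G2=1(const) G3=NOT G3=NOT 0=1 -> 0111
Step 7: G0=G1&G3=1&1=1 G1=G2=1 G2=1(const) G3=NOT G3=NOT 1=0 -> 1110

1110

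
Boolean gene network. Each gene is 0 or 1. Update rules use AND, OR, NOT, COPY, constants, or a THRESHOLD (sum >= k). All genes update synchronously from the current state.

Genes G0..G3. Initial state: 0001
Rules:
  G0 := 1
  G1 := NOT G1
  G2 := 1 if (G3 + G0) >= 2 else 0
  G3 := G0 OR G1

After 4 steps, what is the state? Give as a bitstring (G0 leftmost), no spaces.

Step 1: G0=1(const) G1=NOT G1=NOT 0=1 G2=(1+0>=2)=0 G3=G0|G1=0|0=0 -> 1100
Step 2: G0=1(const) G1=NOT G1=NOT 1=0 G2=(0+1>=2)=0 G3=G0|G1=1|1=1 -> 1001
Step 3: G0=1(const) G1=NOT G1=NOT 0=1 G2=(1+1>=2)=1 G3=G0|G1=1|0=1 -> 1111
Step 4: G0=1(const) G1=NOT G1=NOT 1=0 G2=(1+1>=2)=1 G3=G0|G1=1|1=1 -> 1011

1011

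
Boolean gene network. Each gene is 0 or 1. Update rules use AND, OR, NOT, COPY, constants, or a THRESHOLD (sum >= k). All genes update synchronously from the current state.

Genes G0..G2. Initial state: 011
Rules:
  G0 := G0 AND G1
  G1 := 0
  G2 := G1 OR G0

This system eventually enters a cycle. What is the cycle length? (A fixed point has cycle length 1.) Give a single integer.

Step 0: 011
Step 1: G0=G0&G1=0&1=0 G1=0(const) G2=G1|G0=1|0=1 -> 001
Step 2: G0=G0&G1=0&0=0 G1=0(const) G2=G1|G0=0|0=0 -> 000
Step 3: G0=G0&G1=0&0=0 G1=0(const) G2=G1|G0=0|0=0 -> 000
State from step 3 equals state from step 2 -> cycle length 1

Answer: 1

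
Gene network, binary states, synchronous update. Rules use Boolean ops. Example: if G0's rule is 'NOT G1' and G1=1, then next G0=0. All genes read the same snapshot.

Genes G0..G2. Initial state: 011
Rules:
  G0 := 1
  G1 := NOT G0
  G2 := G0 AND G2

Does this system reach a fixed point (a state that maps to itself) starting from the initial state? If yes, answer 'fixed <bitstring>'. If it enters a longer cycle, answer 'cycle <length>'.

Step 0: 011
Step 1: G0=1(const) G1=NOT G0=NOT 0=1 G2=G0&G2=0&1=0 -> 110
Step 2: G0=1(const) G1=NOT G0=NOT 1=0 G2=G0&G2=1&0=0 -> 100
Step 3: G0=1(const) G1=NOT G0=NOT 1=0 G2=G0&G2=1&0=0 -> 100
Fixed point reached at step 2: 100

Answer: fixed 100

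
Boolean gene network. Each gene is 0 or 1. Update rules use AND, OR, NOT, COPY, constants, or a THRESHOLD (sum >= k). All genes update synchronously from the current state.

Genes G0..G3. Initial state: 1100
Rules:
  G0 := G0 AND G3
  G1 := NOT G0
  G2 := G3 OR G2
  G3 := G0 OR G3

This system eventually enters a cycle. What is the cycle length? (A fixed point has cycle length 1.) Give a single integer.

Step 0: 1100
Step 1: G0=G0&G3=1&0=0 G1=NOT G0=NOT 1=0 G2=G3|G2=0|0=0 G3=G0|G3=1|0=1 -> 0001
Step 2: G0=G0&G3=0&1=0 G1=NOT G0=NOT 0=1 G2=G3|G2=1|0=1 G3=G0|G3=0|1=1 -> 0111
Step 3: G0=G0&G3=0&1=0 G1=NOT G0=NOT 0=1 G2=G3|G2=1|1=1 G3=G0|G3=0|1=1 -> 0111
State from step 3 equals state from step 2 -> cycle length 1

Answer: 1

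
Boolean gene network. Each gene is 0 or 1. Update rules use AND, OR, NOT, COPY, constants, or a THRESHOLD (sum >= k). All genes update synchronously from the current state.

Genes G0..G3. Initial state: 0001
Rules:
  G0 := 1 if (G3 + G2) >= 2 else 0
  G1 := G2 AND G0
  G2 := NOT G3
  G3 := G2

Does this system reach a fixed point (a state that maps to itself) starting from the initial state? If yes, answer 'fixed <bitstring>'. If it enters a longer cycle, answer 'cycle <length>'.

Step 0: 0001
Step 1: G0=(1+0>=2)=0 G1=G2&G0=0&0=0 G2=NOT G3=NOT 1=0 G3=G2=0 -> 0000
Step 2: G0=(0+0>=2)=0 G1=G2&G0=0&0=0 G2=NOT G3=NOT 0=1 G3=G2=0 -> 0010
Step 3: G0=(0+1>=2)=0 G1=G2&G0=1&0=0 G2=NOT G3=NOT 0=1 G3=G2=1 -> 0011
Step 4: G0=(1+1>=2)=1 G1=G2&G0=1&0=0 G2=NOT G3=NOT 1=0 G3=G2=1 -> 1001
Step 5: G0=(1+0>=2)=0 G1=G2&G0=0&1=0 G2=NOT G3=NOT 1=0 G3=G2=0 -> 0000
Cycle of length 4 starting at step 1 -> no fixed point

Answer: cycle 4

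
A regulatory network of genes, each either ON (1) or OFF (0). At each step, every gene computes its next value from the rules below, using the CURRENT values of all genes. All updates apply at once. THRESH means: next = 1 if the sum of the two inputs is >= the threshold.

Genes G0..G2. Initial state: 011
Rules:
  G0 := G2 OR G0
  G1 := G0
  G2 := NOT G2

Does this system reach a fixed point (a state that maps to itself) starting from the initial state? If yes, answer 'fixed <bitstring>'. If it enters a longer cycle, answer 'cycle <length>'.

Answer: cycle 2

Derivation:
Step 0: 011
Step 1: G0=G2|G0=1|0=1 G1=G0=0 G2=NOT G2=NOT 1=0 -> 100
Step 2: G0=G2|G0=0|1=1 G1=G0=1 G2=NOT G2=NOT 0=1 -> 111
Step 3: G0=G2|G0=1|1=1 G1=G0=1 G2=NOT G2=NOT 1=0 -> 110
Step 4: G0=G2|G0=0|1=1 G1=G0=1 G2=NOT G2=NOT 0=1 -> 111
Cycle of length 2 starting at step 2 -> no fixed point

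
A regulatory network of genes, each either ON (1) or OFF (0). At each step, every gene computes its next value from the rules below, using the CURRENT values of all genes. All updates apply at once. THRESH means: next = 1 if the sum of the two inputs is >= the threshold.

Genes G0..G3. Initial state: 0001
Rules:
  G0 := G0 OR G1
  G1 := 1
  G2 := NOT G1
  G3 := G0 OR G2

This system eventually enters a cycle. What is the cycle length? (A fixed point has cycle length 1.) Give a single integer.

Step 0: 0001
Step 1: G0=G0|G1=0|0=0 G1=1(const) G2=NOT G1=NOT 0=1 G3=G0|G2=0|0=0 -> 0110
Step 2: G0=G0|G1=0|1=1 G1=1(const) G2=NOT G1=NOT 1=0 G3=G0|G2=0|1=1 -> 1101
Step 3: G0=G0|G1=1|1=1 G1=1(const) G2=NOT G1=NOT 1=0 G3=G0|G2=1|0=1 -> 1101
State from step 3 equals state from step 2 -> cycle length 1

Answer: 1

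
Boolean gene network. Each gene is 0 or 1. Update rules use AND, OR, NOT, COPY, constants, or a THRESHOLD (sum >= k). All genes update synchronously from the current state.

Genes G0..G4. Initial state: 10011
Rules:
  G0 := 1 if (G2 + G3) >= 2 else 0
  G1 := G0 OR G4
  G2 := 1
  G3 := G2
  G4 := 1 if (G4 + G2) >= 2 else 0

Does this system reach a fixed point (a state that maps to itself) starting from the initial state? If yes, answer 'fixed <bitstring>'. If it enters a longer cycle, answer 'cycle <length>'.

Answer: fixed 11110

Derivation:
Step 0: 10011
Step 1: G0=(0+1>=2)=0 G1=G0|G4=1|1=1 G2=1(const) G3=G2=0 G4=(1+0>=2)=0 -> 01100
Step 2: G0=(1+0>=2)=0 G1=G0|G4=0|0=0 G2=1(const) G3=G2=1 G4=(0+1>=2)=0 -> 00110
Step 3: G0=(1+1>=2)=1 G1=G0|G4=0|0=0 G2=1(const) G3=G2=1 G4=(0+1>=2)=0 -> 10110
Step 4: G0=(1+1>=2)=1 G1=G0|G4=1|0=1 G2=1(const) G3=G2=1 G4=(0+1>=2)=0 -> 11110
Step 5: G0=(1+1>=2)=1 G1=G0|G4=1|0=1 G2=1(const) G3=G2=1 G4=(0+1>=2)=0 -> 11110
Fixed point reached at step 4: 11110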